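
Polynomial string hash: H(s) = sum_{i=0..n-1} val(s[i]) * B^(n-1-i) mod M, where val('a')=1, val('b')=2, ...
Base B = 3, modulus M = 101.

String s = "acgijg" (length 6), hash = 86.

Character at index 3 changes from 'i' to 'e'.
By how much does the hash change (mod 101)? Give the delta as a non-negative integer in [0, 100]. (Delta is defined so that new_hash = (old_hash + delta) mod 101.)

Delta formula: (val(new) - val(old)) * B^(n-1-k) mod M
  val('e') - val('i') = 5 - 9 = -4
  B^(n-1-k) = 3^2 mod 101 = 9
  Delta = -4 * 9 mod 101 = 65

Answer: 65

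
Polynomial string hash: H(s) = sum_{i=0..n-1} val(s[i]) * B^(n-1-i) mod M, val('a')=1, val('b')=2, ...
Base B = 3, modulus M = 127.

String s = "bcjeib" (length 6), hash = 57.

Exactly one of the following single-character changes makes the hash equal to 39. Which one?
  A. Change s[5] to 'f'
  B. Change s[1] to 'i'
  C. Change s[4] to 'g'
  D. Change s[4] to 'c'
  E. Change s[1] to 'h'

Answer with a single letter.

Answer: D

Derivation:
Option A: s[5]='b'->'f', delta=(6-2)*3^0 mod 127 = 4, hash=57+4 mod 127 = 61
Option B: s[1]='c'->'i', delta=(9-3)*3^4 mod 127 = 105, hash=57+105 mod 127 = 35
Option C: s[4]='i'->'g', delta=(7-9)*3^1 mod 127 = 121, hash=57+121 mod 127 = 51
Option D: s[4]='i'->'c', delta=(3-9)*3^1 mod 127 = 109, hash=57+109 mod 127 = 39 <-- target
Option E: s[1]='c'->'h', delta=(8-3)*3^4 mod 127 = 24, hash=57+24 mod 127 = 81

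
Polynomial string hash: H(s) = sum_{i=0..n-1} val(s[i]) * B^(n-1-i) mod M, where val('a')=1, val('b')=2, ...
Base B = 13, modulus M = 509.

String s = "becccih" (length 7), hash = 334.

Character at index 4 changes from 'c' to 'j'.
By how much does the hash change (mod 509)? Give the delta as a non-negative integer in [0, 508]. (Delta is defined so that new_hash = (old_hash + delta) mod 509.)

Answer: 165

Derivation:
Delta formula: (val(new) - val(old)) * B^(n-1-k) mod M
  val('j') - val('c') = 10 - 3 = 7
  B^(n-1-k) = 13^2 mod 509 = 169
  Delta = 7 * 169 mod 509 = 165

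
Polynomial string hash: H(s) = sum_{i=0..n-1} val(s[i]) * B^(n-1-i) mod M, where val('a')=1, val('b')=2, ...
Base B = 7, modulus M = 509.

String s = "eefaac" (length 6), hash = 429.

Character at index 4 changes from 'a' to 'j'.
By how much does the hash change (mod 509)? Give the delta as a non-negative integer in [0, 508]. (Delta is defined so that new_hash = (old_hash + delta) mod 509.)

Delta formula: (val(new) - val(old)) * B^(n-1-k) mod M
  val('j') - val('a') = 10 - 1 = 9
  B^(n-1-k) = 7^1 mod 509 = 7
  Delta = 9 * 7 mod 509 = 63

Answer: 63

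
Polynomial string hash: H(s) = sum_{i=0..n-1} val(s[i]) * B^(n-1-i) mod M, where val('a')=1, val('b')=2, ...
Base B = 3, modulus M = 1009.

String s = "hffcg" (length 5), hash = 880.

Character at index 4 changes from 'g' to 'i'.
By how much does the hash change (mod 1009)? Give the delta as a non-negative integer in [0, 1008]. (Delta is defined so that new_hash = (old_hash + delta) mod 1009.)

Answer: 2

Derivation:
Delta formula: (val(new) - val(old)) * B^(n-1-k) mod M
  val('i') - val('g') = 9 - 7 = 2
  B^(n-1-k) = 3^0 mod 1009 = 1
  Delta = 2 * 1 mod 1009 = 2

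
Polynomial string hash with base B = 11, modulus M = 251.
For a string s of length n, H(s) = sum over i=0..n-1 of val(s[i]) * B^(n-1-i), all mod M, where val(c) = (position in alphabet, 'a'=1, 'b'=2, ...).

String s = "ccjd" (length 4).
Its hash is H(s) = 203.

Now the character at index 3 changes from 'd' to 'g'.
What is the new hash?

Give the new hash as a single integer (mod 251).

Answer: 206

Derivation:
val('d') = 4, val('g') = 7
Position k = 3, exponent = n-1-k = 0
B^0 mod M = 11^0 mod 251 = 1
Delta = (7 - 4) * 1 mod 251 = 3
New hash = (203 + 3) mod 251 = 206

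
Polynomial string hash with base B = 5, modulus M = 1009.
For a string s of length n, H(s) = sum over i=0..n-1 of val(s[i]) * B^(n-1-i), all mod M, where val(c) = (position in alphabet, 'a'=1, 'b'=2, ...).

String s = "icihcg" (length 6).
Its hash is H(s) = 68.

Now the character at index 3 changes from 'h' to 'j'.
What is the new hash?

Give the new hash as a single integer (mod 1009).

Answer: 118

Derivation:
val('h') = 8, val('j') = 10
Position k = 3, exponent = n-1-k = 2
B^2 mod M = 5^2 mod 1009 = 25
Delta = (10 - 8) * 25 mod 1009 = 50
New hash = (68 + 50) mod 1009 = 118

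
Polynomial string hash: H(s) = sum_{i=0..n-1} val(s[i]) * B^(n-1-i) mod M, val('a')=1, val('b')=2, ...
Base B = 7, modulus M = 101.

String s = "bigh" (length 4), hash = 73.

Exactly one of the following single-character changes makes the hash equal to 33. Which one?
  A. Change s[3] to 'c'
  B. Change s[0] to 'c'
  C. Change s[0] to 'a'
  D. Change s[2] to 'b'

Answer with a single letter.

Option A: s[3]='h'->'c', delta=(3-8)*7^0 mod 101 = 96, hash=73+96 mod 101 = 68
Option B: s[0]='b'->'c', delta=(3-2)*7^3 mod 101 = 40, hash=73+40 mod 101 = 12
Option C: s[0]='b'->'a', delta=(1-2)*7^3 mod 101 = 61, hash=73+61 mod 101 = 33 <-- target
Option D: s[2]='g'->'b', delta=(2-7)*7^1 mod 101 = 66, hash=73+66 mod 101 = 38

Answer: C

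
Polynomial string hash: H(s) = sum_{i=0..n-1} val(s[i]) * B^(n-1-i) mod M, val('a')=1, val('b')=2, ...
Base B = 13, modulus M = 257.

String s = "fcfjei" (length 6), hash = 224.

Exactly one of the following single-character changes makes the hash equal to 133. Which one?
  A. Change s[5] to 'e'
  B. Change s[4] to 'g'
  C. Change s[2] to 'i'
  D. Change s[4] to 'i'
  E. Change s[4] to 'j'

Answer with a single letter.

Option A: s[5]='i'->'e', delta=(5-9)*13^0 mod 257 = 253, hash=224+253 mod 257 = 220
Option B: s[4]='e'->'g', delta=(7-5)*13^1 mod 257 = 26, hash=224+26 mod 257 = 250
Option C: s[2]='f'->'i', delta=(9-6)*13^3 mod 257 = 166, hash=224+166 mod 257 = 133 <-- target
Option D: s[4]='e'->'i', delta=(9-5)*13^1 mod 257 = 52, hash=224+52 mod 257 = 19
Option E: s[4]='e'->'j', delta=(10-5)*13^1 mod 257 = 65, hash=224+65 mod 257 = 32

Answer: C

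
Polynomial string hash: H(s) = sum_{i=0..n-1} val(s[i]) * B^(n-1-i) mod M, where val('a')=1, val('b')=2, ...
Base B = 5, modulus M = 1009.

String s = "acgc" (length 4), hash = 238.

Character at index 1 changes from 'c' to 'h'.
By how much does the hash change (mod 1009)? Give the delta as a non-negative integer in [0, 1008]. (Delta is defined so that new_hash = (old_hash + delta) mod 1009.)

Delta formula: (val(new) - val(old)) * B^(n-1-k) mod M
  val('h') - val('c') = 8 - 3 = 5
  B^(n-1-k) = 5^2 mod 1009 = 25
  Delta = 5 * 25 mod 1009 = 125

Answer: 125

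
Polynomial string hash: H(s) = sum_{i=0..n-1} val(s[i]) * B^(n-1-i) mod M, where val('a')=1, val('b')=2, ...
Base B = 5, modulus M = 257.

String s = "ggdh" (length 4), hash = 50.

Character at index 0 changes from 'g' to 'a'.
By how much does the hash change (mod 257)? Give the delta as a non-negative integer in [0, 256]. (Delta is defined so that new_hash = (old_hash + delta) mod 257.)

Delta formula: (val(new) - val(old)) * B^(n-1-k) mod M
  val('a') - val('g') = 1 - 7 = -6
  B^(n-1-k) = 5^3 mod 257 = 125
  Delta = -6 * 125 mod 257 = 21

Answer: 21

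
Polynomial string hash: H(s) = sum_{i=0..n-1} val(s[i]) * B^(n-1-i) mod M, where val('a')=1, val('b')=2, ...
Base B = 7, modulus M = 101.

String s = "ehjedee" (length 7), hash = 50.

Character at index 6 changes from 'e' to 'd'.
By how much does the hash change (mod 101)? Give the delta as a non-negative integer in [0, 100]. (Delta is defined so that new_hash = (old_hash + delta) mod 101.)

Answer: 100

Derivation:
Delta formula: (val(new) - val(old)) * B^(n-1-k) mod M
  val('d') - val('e') = 4 - 5 = -1
  B^(n-1-k) = 7^0 mod 101 = 1
  Delta = -1 * 1 mod 101 = 100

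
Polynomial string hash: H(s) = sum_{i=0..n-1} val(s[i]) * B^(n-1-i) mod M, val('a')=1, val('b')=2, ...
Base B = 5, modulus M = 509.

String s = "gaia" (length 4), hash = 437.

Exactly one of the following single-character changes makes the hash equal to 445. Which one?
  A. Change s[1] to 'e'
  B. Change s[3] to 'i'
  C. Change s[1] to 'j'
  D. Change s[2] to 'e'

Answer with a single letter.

Option A: s[1]='a'->'e', delta=(5-1)*5^2 mod 509 = 100, hash=437+100 mod 509 = 28
Option B: s[3]='a'->'i', delta=(9-1)*5^0 mod 509 = 8, hash=437+8 mod 509 = 445 <-- target
Option C: s[1]='a'->'j', delta=(10-1)*5^2 mod 509 = 225, hash=437+225 mod 509 = 153
Option D: s[2]='i'->'e', delta=(5-9)*5^1 mod 509 = 489, hash=437+489 mod 509 = 417

Answer: B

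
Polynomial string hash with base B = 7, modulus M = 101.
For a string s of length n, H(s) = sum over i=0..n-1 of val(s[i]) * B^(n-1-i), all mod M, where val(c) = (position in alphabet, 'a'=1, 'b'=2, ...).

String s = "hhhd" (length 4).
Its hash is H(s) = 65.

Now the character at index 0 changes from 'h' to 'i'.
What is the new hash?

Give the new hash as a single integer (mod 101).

val('h') = 8, val('i') = 9
Position k = 0, exponent = n-1-k = 3
B^3 mod M = 7^3 mod 101 = 40
Delta = (9 - 8) * 40 mod 101 = 40
New hash = (65 + 40) mod 101 = 4

Answer: 4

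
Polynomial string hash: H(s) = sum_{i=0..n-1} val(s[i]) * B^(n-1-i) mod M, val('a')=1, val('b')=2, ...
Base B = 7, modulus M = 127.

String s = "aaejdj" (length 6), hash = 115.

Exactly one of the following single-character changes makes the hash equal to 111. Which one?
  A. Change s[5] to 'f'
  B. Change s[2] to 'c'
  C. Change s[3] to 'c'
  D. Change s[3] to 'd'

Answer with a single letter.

Answer: A

Derivation:
Option A: s[5]='j'->'f', delta=(6-10)*7^0 mod 127 = 123, hash=115+123 mod 127 = 111 <-- target
Option B: s[2]='e'->'c', delta=(3-5)*7^3 mod 127 = 76, hash=115+76 mod 127 = 64
Option C: s[3]='j'->'c', delta=(3-10)*7^2 mod 127 = 38, hash=115+38 mod 127 = 26
Option D: s[3]='j'->'d', delta=(4-10)*7^2 mod 127 = 87, hash=115+87 mod 127 = 75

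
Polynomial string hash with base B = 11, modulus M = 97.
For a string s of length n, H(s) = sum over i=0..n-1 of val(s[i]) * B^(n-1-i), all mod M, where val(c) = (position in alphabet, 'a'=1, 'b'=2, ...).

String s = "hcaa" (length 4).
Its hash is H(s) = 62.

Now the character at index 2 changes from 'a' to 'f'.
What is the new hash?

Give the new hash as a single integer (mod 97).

val('a') = 1, val('f') = 6
Position k = 2, exponent = n-1-k = 1
B^1 mod M = 11^1 mod 97 = 11
Delta = (6 - 1) * 11 mod 97 = 55
New hash = (62 + 55) mod 97 = 20

Answer: 20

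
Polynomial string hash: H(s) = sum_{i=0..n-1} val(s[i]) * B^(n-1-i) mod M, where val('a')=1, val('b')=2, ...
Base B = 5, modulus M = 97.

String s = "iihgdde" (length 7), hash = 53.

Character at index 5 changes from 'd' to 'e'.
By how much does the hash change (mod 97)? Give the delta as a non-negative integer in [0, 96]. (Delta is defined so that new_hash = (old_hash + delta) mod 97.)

Delta formula: (val(new) - val(old)) * B^(n-1-k) mod M
  val('e') - val('d') = 5 - 4 = 1
  B^(n-1-k) = 5^1 mod 97 = 5
  Delta = 1 * 5 mod 97 = 5

Answer: 5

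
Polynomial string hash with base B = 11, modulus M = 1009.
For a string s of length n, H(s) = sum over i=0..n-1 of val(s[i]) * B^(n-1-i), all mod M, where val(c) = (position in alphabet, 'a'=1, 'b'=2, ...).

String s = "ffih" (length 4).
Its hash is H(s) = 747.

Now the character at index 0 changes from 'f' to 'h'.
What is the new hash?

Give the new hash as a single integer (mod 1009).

Answer: 382

Derivation:
val('f') = 6, val('h') = 8
Position k = 0, exponent = n-1-k = 3
B^3 mod M = 11^3 mod 1009 = 322
Delta = (8 - 6) * 322 mod 1009 = 644
New hash = (747 + 644) mod 1009 = 382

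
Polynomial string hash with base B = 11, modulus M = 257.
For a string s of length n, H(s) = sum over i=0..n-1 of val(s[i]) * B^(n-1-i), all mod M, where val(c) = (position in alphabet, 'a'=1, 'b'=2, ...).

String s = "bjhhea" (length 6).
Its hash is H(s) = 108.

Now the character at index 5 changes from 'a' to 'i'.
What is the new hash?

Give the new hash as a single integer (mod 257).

Answer: 116

Derivation:
val('a') = 1, val('i') = 9
Position k = 5, exponent = n-1-k = 0
B^0 mod M = 11^0 mod 257 = 1
Delta = (9 - 1) * 1 mod 257 = 8
New hash = (108 + 8) mod 257 = 116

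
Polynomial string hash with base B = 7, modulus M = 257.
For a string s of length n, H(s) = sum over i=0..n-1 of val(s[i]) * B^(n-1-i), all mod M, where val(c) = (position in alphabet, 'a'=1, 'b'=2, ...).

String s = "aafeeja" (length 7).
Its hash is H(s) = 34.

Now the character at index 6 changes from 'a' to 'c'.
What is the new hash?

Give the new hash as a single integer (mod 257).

val('a') = 1, val('c') = 3
Position k = 6, exponent = n-1-k = 0
B^0 mod M = 7^0 mod 257 = 1
Delta = (3 - 1) * 1 mod 257 = 2
New hash = (34 + 2) mod 257 = 36

Answer: 36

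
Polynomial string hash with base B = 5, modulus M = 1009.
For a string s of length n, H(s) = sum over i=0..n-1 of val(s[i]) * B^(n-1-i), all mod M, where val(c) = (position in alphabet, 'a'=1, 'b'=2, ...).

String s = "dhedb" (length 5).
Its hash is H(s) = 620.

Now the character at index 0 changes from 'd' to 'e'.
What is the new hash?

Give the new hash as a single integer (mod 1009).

Answer: 236

Derivation:
val('d') = 4, val('e') = 5
Position k = 0, exponent = n-1-k = 4
B^4 mod M = 5^4 mod 1009 = 625
Delta = (5 - 4) * 625 mod 1009 = 625
New hash = (620 + 625) mod 1009 = 236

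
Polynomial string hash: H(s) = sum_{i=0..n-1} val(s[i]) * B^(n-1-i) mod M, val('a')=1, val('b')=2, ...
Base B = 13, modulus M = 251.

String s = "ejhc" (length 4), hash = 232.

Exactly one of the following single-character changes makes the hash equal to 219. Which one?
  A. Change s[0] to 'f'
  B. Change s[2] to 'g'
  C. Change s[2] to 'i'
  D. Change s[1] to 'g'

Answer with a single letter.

Answer: B

Derivation:
Option A: s[0]='e'->'f', delta=(6-5)*13^3 mod 251 = 189, hash=232+189 mod 251 = 170
Option B: s[2]='h'->'g', delta=(7-8)*13^1 mod 251 = 238, hash=232+238 mod 251 = 219 <-- target
Option C: s[2]='h'->'i', delta=(9-8)*13^1 mod 251 = 13, hash=232+13 mod 251 = 245
Option D: s[1]='j'->'g', delta=(7-10)*13^2 mod 251 = 246, hash=232+246 mod 251 = 227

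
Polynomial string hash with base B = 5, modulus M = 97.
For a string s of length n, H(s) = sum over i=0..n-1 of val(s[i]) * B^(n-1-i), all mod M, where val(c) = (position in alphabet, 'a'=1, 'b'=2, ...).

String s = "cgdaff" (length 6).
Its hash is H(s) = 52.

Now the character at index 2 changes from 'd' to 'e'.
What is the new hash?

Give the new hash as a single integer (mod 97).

val('d') = 4, val('e') = 5
Position k = 2, exponent = n-1-k = 3
B^3 mod M = 5^3 mod 97 = 28
Delta = (5 - 4) * 28 mod 97 = 28
New hash = (52 + 28) mod 97 = 80

Answer: 80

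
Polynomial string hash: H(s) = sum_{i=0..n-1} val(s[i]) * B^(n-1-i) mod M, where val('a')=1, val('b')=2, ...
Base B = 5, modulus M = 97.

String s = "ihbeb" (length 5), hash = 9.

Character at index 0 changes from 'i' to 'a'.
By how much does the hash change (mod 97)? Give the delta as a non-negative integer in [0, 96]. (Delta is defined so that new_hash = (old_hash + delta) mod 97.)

Delta formula: (val(new) - val(old)) * B^(n-1-k) mod M
  val('a') - val('i') = 1 - 9 = -8
  B^(n-1-k) = 5^4 mod 97 = 43
  Delta = -8 * 43 mod 97 = 44

Answer: 44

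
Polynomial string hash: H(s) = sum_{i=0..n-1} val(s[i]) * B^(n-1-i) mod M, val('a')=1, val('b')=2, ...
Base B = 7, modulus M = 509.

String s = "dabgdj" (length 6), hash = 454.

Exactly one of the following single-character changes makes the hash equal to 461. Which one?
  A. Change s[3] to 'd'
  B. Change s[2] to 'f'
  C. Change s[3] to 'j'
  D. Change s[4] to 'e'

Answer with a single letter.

Answer: D

Derivation:
Option A: s[3]='g'->'d', delta=(4-7)*7^2 mod 509 = 362, hash=454+362 mod 509 = 307
Option B: s[2]='b'->'f', delta=(6-2)*7^3 mod 509 = 354, hash=454+354 mod 509 = 299
Option C: s[3]='g'->'j', delta=(10-7)*7^2 mod 509 = 147, hash=454+147 mod 509 = 92
Option D: s[4]='d'->'e', delta=(5-4)*7^1 mod 509 = 7, hash=454+7 mod 509 = 461 <-- target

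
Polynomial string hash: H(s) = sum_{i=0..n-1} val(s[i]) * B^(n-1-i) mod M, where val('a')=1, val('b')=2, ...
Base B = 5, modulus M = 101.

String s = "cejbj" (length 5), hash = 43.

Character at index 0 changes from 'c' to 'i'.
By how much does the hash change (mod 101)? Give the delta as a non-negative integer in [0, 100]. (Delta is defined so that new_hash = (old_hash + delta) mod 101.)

Delta formula: (val(new) - val(old)) * B^(n-1-k) mod M
  val('i') - val('c') = 9 - 3 = 6
  B^(n-1-k) = 5^4 mod 101 = 19
  Delta = 6 * 19 mod 101 = 13

Answer: 13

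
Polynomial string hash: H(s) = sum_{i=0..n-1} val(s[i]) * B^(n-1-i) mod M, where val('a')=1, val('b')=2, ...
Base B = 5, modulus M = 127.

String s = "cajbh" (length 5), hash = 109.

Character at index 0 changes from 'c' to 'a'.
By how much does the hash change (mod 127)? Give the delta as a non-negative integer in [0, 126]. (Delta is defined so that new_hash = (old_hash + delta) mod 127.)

Answer: 20

Derivation:
Delta formula: (val(new) - val(old)) * B^(n-1-k) mod M
  val('a') - val('c') = 1 - 3 = -2
  B^(n-1-k) = 5^4 mod 127 = 117
  Delta = -2 * 117 mod 127 = 20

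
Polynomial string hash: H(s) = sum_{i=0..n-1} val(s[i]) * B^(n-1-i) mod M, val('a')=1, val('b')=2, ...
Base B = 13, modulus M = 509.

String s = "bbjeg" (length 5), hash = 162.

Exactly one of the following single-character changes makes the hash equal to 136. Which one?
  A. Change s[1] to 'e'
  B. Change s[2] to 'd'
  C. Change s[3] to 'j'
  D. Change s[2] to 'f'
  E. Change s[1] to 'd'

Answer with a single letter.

Answer: A

Derivation:
Option A: s[1]='b'->'e', delta=(5-2)*13^3 mod 509 = 483, hash=162+483 mod 509 = 136 <-- target
Option B: s[2]='j'->'d', delta=(4-10)*13^2 mod 509 = 4, hash=162+4 mod 509 = 166
Option C: s[3]='e'->'j', delta=(10-5)*13^1 mod 509 = 65, hash=162+65 mod 509 = 227
Option D: s[2]='j'->'f', delta=(6-10)*13^2 mod 509 = 342, hash=162+342 mod 509 = 504
Option E: s[1]='b'->'d', delta=(4-2)*13^3 mod 509 = 322, hash=162+322 mod 509 = 484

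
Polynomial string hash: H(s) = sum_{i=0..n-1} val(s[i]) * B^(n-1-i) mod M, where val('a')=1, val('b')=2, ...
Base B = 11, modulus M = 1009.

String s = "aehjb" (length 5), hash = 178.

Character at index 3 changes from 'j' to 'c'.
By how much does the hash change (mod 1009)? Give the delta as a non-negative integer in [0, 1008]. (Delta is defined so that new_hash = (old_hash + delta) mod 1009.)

Answer: 932

Derivation:
Delta formula: (val(new) - val(old)) * B^(n-1-k) mod M
  val('c') - val('j') = 3 - 10 = -7
  B^(n-1-k) = 11^1 mod 1009 = 11
  Delta = -7 * 11 mod 1009 = 932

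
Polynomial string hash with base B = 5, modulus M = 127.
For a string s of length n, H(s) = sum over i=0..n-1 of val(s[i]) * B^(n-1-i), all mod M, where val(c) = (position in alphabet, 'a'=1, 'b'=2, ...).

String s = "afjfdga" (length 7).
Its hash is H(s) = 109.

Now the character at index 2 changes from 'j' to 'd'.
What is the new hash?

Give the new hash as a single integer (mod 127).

val('j') = 10, val('d') = 4
Position k = 2, exponent = n-1-k = 4
B^4 mod M = 5^4 mod 127 = 117
Delta = (4 - 10) * 117 mod 127 = 60
New hash = (109 + 60) mod 127 = 42

Answer: 42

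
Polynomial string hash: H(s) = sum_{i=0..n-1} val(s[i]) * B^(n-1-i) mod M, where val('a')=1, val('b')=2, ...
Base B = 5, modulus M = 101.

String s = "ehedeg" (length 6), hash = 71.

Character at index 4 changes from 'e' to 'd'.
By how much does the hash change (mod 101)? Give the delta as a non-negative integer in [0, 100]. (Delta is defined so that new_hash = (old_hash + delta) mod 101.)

Delta formula: (val(new) - val(old)) * B^(n-1-k) mod M
  val('d') - val('e') = 4 - 5 = -1
  B^(n-1-k) = 5^1 mod 101 = 5
  Delta = -1 * 5 mod 101 = 96

Answer: 96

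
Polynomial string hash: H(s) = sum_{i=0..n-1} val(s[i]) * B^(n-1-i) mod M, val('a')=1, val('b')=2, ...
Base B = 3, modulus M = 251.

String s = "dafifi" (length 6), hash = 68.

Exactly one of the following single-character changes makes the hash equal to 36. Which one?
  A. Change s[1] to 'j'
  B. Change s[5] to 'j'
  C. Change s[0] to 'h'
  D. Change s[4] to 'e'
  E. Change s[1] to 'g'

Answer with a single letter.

Option A: s[1]='a'->'j', delta=(10-1)*3^4 mod 251 = 227, hash=68+227 mod 251 = 44
Option B: s[5]='i'->'j', delta=(10-9)*3^0 mod 251 = 1, hash=68+1 mod 251 = 69
Option C: s[0]='d'->'h', delta=(8-4)*3^5 mod 251 = 219, hash=68+219 mod 251 = 36 <-- target
Option D: s[4]='f'->'e', delta=(5-6)*3^1 mod 251 = 248, hash=68+248 mod 251 = 65
Option E: s[1]='a'->'g', delta=(7-1)*3^4 mod 251 = 235, hash=68+235 mod 251 = 52

Answer: C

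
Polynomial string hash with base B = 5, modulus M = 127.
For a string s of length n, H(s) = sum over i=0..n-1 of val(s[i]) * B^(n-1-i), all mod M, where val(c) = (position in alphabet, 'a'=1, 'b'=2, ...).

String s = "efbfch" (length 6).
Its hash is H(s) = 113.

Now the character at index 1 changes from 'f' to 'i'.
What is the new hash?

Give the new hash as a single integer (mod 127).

val('f') = 6, val('i') = 9
Position k = 1, exponent = n-1-k = 4
B^4 mod M = 5^4 mod 127 = 117
Delta = (9 - 6) * 117 mod 127 = 97
New hash = (113 + 97) mod 127 = 83

Answer: 83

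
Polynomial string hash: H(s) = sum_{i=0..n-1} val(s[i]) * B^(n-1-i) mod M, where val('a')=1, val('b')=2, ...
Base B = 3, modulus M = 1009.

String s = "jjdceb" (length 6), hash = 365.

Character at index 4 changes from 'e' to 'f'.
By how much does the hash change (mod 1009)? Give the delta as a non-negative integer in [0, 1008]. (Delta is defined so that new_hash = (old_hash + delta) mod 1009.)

Delta formula: (val(new) - val(old)) * B^(n-1-k) mod M
  val('f') - val('e') = 6 - 5 = 1
  B^(n-1-k) = 3^1 mod 1009 = 3
  Delta = 1 * 3 mod 1009 = 3

Answer: 3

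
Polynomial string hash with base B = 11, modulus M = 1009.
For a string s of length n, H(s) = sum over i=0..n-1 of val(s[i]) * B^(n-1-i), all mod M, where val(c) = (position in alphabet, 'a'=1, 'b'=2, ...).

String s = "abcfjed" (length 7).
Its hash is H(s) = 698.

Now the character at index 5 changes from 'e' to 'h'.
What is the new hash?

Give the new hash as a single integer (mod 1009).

val('e') = 5, val('h') = 8
Position k = 5, exponent = n-1-k = 1
B^1 mod M = 11^1 mod 1009 = 11
Delta = (8 - 5) * 11 mod 1009 = 33
New hash = (698 + 33) mod 1009 = 731

Answer: 731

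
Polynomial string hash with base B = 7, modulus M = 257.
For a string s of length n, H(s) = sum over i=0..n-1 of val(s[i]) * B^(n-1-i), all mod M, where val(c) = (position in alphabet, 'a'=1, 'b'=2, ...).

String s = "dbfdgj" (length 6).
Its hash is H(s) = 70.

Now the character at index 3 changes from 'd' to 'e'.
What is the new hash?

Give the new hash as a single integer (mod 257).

val('d') = 4, val('e') = 5
Position k = 3, exponent = n-1-k = 2
B^2 mod M = 7^2 mod 257 = 49
Delta = (5 - 4) * 49 mod 257 = 49
New hash = (70 + 49) mod 257 = 119

Answer: 119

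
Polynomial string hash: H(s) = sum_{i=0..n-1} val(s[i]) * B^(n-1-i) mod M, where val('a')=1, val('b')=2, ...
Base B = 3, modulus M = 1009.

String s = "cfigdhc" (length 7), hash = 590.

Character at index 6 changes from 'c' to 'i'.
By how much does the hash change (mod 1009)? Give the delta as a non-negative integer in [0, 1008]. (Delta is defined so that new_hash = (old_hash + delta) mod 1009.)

Answer: 6

Derivation:
Delta formula: (val(new) - val(old)) * B^(n-1-k) mod M
  val('i') - val('c') = 9 - 3 = 6
  B^(n-1-k) = 3^0 mod 1009 = 1
  Delta = 6 * 1 mod 1009 = 6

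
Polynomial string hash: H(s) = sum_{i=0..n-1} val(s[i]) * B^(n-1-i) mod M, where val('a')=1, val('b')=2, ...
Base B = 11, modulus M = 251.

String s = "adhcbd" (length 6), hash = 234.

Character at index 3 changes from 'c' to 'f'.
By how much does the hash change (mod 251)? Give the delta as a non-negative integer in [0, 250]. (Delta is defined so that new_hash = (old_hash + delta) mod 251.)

Answer: 112

Derivation:
Delta formula: (val(new) - val(old)) * B^(n-1-k) mod M
  val('f') - val('c') = 6 - 3 = 3
  B^(n-1-k) = 11^2 mod 251 = 121
  Delta = 3 * 121 mod 251 = 112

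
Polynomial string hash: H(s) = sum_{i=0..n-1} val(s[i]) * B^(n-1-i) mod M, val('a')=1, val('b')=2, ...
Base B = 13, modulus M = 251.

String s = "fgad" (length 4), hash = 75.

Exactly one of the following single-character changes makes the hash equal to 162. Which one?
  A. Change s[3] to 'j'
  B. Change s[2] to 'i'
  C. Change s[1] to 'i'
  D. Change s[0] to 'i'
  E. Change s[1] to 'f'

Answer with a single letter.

Answer: C

Derivation:
Option A: s[3]='d'->'j', delta=(10-4)*13^0 mod 251 = 6, hash=75+6 mod 251 = 81
Option B: s[2]='a'->'i', delta=(9-1)*13^1 mod 251 = 104, hash=75+104 mod 251 = 179
Option C: s[1]='g'->'i', delta=(9-7)*13^2 mod 251 = 87, hash=75+87 mod 251 = 162 <-- target
Option D: s[0]='f'->'i', delta=(9-6)*13^3 mod 251 = 65, hash=75+65 mod 251 = 140
Option E: s[1]='g'->'f', delta=(6-7)*13^2 mod 251 = 82, hash=75+82 mod 251 = 157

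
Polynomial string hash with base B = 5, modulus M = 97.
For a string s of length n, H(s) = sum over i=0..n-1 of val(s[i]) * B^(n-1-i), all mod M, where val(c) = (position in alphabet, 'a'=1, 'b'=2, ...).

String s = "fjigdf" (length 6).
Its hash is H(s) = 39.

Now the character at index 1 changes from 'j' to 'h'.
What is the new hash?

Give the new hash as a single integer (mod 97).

val('j') = 10, val('h') = 8
Position k = 1, exponent = n-1-k = 4
B^4 mod M = 5^4 mod 97 = 43
Delta = (8 - 10) * 43 mod 97 = 11
New hash = (39 + 11) mod 97 = 50

Answer: 50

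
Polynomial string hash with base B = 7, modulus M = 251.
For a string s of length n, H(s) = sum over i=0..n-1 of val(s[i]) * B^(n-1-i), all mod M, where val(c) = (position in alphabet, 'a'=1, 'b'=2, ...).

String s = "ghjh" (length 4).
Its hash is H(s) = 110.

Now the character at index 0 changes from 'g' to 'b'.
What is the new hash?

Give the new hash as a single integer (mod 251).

val('g') = 7, val('b') = 2
Position k = 0, exponent = n-1-k = 3
B^3 mod M = 7^3 mod 251 = 92
Delta = (2 - 7) * 92 mod 251 = 42
New hash = (110 + 42) mod 251 = 152

Answer: 152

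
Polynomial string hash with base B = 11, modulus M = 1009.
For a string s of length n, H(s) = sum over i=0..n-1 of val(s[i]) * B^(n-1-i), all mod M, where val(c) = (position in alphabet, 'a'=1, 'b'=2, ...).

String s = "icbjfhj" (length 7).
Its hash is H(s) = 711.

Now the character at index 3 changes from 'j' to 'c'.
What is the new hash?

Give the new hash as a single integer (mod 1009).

val('j') = 10, val('c') = 3
Position k = 3, exponent = n-1-k = 3
B^3 mod M = 11^3 mod 1009 = 322
Delta = (3 - 10) * 322 mod 1009 = 773
New hash = (711 + 773) mod 1009 = 475

Answer: 475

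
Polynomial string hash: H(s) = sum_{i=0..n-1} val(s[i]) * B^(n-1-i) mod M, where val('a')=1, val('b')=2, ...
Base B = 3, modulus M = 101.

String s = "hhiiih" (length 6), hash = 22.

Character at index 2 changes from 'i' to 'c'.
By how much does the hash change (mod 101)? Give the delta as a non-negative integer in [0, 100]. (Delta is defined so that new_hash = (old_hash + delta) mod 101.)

Delta formula: (val(new) - val(old)) * B^(n-1-k) mod M
  val('c') - val('i') = 3 - 9 = -6
  B^(n-1-k) = 3^3 mod 101 = 27
  Delta = -6 * 27 mod 101 = 40

Answer: 40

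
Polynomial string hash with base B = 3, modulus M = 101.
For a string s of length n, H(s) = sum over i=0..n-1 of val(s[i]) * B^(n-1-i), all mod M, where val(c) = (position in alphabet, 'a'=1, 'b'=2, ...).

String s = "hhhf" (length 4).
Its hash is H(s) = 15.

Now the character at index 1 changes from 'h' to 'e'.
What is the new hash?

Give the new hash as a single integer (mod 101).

val('h') = 8, val('e') = 5
Position k = 1, exponent = n-1-k = 2
B^2 mod M = 3^2 mod 101 = 9
Delta = (5 - 8) * 9 mod 101 = 74
New hash = (15 + 74) mod 101 = 89

Answer: 89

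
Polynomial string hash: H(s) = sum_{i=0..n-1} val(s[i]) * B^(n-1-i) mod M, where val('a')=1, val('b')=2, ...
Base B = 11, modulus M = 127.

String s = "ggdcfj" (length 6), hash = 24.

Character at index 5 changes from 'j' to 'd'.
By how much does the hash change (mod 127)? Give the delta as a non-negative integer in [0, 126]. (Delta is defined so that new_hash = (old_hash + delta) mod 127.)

Delta formula: (val(new) - val(old)) * B^(n-1-k) mod M
  val('d') - val('j') = 4 - 10 = -6
  B^(n-1-k) = 11^0 mod 127 = 1
  Delta = -6 * 1 mod 127 = 121

Answer: 121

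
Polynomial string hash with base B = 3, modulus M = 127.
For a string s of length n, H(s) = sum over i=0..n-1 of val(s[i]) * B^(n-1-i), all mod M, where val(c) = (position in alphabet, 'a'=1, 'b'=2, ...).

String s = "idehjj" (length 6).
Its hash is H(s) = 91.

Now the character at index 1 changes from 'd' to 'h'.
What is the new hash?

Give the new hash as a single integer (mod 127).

Answer: 34

Derivation:
val('d') = 4, val('h') = 8
Position k = 1, exponent = n-1-k = 4
B^4 mod M = 3^4 mod 127 = 81
Delta = (8 - 4) * 81 mod 127 = 70
New hash = (91 + 70) mod 127 = 34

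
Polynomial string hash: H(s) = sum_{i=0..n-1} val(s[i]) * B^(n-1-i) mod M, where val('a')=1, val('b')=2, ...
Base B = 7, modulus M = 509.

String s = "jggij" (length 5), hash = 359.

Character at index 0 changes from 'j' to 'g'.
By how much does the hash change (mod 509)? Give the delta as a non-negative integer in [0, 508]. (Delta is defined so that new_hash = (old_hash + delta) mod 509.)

Answer: 432

Derivation:
Delta formula: (val(new) - val(old)) * B^(n-1-k) mod M
  val('g') - val('j') = 7 - 10 = -3
  B^(n-1-k) = 7^4 mod 509 = 365
  Delta = -3 * 365 mod 509 = 432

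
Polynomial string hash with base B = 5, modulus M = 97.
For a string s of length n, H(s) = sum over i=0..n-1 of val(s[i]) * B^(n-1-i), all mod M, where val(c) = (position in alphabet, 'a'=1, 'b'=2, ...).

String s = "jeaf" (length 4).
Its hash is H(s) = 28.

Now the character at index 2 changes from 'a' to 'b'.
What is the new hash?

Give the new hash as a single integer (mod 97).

val('a') = 1, val('b') = 2
Position k = 2, exponent = n-1-k = 1
B^1 mod M = 5^1 mod 97 = 5
Delta = (2 - 1) * 5 mod 97 = 5
New hash = (28 + 5) mod 97 = 33

Answer: 33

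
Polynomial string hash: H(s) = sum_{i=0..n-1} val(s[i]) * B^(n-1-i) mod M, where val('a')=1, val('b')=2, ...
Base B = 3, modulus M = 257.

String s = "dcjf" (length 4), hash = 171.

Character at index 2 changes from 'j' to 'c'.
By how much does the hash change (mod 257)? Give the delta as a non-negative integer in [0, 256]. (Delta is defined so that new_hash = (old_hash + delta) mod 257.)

Answer: 236

Derivation:
Delta formula: (val(new) - val(old)) * B^(n-1-k) mod M
  val('c') - val('j') = 3 - 10 = -7
  B^(n-1-k) = 3^1 mod 257 = 3
  Delta = -7 * 3 mod 257 = 236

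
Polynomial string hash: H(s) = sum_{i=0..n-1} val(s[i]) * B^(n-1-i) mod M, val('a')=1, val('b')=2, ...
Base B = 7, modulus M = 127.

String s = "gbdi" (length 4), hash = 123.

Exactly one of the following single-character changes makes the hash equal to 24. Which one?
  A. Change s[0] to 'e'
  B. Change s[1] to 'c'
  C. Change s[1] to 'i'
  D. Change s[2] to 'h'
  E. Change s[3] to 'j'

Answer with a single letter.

Option A: s[0]='g'->'e', delta=(5-7)*7^3 mod 127 = 76, hash=123+76 mod 127 = 72
Option B: s[1]='b'->'c', delta=(3-2)*7^2 mod 127 = 49, hash=123+49 mod 127 = 45
Option C: s[1]='b'->'i', delta=(9-2)*7^2 mod 127 = 89, hash=123+89 mod 127 = 85
Option D: s[2]='d'->'h', delta=(8-4)*7^1 mod 127 = 28, hash=123+28 mod 127 = 24 <-- target
Option E: s[3]='i'->'j', delta=(10-9)*7^0 mod 127 = 1, hash=123+1 mod 127 = 124

Answer: D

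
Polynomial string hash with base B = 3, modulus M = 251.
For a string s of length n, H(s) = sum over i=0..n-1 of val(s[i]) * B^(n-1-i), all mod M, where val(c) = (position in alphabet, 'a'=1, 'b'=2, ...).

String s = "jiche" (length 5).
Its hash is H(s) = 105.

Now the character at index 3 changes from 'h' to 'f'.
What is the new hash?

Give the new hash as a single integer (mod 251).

val('h') = 8, val('f') = 6
Position k = 3, exponent = n-1-k = 1
B^1 mod M = 3^1 mod 251 = 3
Delta = (6 - 8) * 3 mod 251 = 245
New hash = (105 + 245) mod 251 = 99

Answer: 99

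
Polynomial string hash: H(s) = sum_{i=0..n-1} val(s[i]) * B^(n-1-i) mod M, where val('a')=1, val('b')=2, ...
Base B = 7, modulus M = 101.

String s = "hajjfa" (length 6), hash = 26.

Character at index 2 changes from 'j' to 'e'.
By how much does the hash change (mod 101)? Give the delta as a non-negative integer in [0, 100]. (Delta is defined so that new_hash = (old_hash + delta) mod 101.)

Answer: 2

Derivation:
Delta formula: (val(new) - val(old)) * B^(n-1-k) mod M
  val('e') - val('j') = 5 - 10 = -5
  B^(n-1-k) = 7^3 mod 101 = 40
  Delta = -5 * 40 mod 101 = 2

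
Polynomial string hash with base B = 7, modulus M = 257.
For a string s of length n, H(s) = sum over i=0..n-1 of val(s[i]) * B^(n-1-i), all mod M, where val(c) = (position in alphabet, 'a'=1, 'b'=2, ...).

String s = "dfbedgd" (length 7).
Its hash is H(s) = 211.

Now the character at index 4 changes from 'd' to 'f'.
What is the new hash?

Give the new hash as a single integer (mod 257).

Answer: 52

Derivation:
val('d') = 4, val('f') = 6
Position k = 4, exponent = n-1-k = 2
B^2 mod M = 7^2 mod 257 = 49
Delta = (6 - 4) * 49 mod 257 = 98
New hash = (211 + 98) mod 257 = 52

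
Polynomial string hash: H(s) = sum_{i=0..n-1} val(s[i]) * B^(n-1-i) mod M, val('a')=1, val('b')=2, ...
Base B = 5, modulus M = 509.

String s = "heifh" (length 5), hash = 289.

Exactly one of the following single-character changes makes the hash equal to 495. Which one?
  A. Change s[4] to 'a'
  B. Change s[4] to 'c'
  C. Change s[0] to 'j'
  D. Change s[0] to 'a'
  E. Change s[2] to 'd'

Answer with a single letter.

Answer: D

Derivation:
Option A: s[4]='h'->'a', delta=(1-8)*5^0 mod 509 = 502, hash=289+502 mod 509 = 282
Option B: s[4]='h'->'c', delta=(3-8)*5^0 mod 509 = 504, hash=289+504 mod 509 = 284
Option C: s[0]='h'->'j', delta=(10-8)*5^4 mod 509 = 232, hash=289+232 mod 509 = 12
Option D: s[0]='h'->'a', delta=(1-8)*5^4 mod 509 = 206, hash=289+206 mod 509 = 495 <-- target
Option E: s[2]='i'->'d', delta=(4-9)*5^2 mod 509 = 384, hash=289+384 mod 509 = 164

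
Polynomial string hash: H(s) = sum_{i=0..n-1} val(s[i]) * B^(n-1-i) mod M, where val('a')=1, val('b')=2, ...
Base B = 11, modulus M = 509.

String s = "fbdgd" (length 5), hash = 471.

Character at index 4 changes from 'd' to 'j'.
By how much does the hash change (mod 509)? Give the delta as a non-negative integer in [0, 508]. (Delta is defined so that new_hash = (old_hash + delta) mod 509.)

Answer: 6

Derivation:
Delta formula: (val(new) - val(old)) * B^(n-1-k) mod M
  val('j') - val('d') = 10 - 4 = 6
  B^(n-1-k) = 11^0 mod 509 = 1
  Delta = 6 * 1 mod 509 = 6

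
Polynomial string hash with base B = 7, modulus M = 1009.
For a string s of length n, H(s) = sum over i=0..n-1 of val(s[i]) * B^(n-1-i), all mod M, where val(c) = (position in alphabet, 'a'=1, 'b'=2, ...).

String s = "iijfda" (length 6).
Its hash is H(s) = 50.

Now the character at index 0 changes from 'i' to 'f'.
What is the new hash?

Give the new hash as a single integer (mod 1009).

Answer: 79

Derivation:
val('i') = 9, val('f') = 6
Position k = 0, exponent = n-1-k = 5
B^5 mod M = 7^5 mod 1009 = 663
Delta = (6 - 9) * 663 mod 1009 = 29
New hash = (50 + 29) mod 1009 = 79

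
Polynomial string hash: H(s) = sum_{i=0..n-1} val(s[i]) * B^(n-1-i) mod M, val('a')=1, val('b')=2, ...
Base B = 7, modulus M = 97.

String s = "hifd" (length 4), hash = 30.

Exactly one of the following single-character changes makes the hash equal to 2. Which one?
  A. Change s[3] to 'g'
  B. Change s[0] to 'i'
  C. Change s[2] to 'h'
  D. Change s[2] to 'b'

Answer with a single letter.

Answer: D

Derivation:
Option A: s[3]='d'->'g', delta=(7-4)*7^0 mod 97 = 3, hash=30+3 mod 97 = 33
Option B: s[0]='h'->'i', delta=(9-8)*7^3 mod 97 = 52, hash=30+52 mod 97 = 82
Option C: s[2]='f'->'h', delta=(8-6)*7^1 mod 97 = 14, hash=30+14 mod 97 = 44
Option D: s[2]='f'->'b', delta=(2-6)*7^1 mod 97 = 69, hash=30+69 mod 97 = 2 <-- target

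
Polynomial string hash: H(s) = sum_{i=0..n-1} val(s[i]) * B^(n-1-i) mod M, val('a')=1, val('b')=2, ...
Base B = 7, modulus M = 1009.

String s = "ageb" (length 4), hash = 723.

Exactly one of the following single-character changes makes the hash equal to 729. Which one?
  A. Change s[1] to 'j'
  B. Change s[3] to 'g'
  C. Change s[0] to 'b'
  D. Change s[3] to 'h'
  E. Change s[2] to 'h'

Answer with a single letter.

Answer: D

Derivation:
Option A: s[1]='g'->'j', delta=(10-7)*7^2 mod 1009 = 147, hash=723+147 mod 1009 = 870
Option B: s[3]='b'->'g', delta=(7-2)*7^0 mod 1009 = 5, hash=723+5 mod 1009 = 728
Option C: s[0]='a'->'b', delta=(2-1)*7^3 mod 1009 = 343, hash=723+343 mod 1009 = 57
Option D: s[3]='b'->'h', delta=(8-2)*7^0 mod 1009 = 6, hash=723+6 mod 1009 = 729 <-- target
Option E: s[2]='e'->'h', delta=(8-5)*7^1 mod 1009 = 21, hash=723+21 mod 1009 = 744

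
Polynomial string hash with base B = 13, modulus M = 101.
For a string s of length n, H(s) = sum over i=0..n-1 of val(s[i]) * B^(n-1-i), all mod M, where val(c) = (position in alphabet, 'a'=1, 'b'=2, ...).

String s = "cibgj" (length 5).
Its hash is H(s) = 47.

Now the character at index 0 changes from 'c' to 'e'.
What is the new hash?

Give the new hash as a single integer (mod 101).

Answer: 3

Derivation:
val('c') = 3, val('e') = 5
Position k = 0, exponent = n-1-k = 4
B^4 mod M = 13^4 mod 101 = 79
Delta = (5 - 3) * 79 mod 101 = 57
New hash = (47 + 57) mod 101 = 3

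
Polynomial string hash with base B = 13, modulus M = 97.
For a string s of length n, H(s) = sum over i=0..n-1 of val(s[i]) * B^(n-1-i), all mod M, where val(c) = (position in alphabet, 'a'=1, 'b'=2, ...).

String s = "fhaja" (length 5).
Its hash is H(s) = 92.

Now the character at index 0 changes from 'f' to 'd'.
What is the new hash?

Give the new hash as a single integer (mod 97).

Answer: 6

Derivation:
val('f') = 6, val('d') = 4
Position k = 0, exponent = n-1-k = 4
B^4 mod M = 13^4 mod 97 = 43
Delta = (4 - 6) * 43 mod 97 = 11
New hash = (92 + 11) mod 97 = 6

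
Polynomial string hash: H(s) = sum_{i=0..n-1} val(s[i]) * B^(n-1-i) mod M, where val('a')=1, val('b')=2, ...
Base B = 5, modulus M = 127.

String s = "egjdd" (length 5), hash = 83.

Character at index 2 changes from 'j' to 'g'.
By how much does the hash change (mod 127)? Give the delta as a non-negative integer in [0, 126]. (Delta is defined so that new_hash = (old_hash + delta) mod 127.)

Delta formula: (val(new) - val(old)) * B^(n-1-k) mod M
  val('g') - val('j') = 7 - 10 = -3
  B^(n-1-k) = 5^2 mod 127 = 25
  Delta = -3 * 25 mod 127 = 52

Answer: 52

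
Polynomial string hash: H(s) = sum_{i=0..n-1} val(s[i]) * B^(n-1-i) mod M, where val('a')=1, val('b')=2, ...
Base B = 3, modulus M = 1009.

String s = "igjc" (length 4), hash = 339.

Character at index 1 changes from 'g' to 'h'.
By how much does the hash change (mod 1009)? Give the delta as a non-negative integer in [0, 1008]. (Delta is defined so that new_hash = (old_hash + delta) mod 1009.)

Delta formula: (val(new) - val(old)) * B^(n-1-k) mod M
  val('h') - val('g') = 8 - 7 = 1
  B^(n-1-k) = 3^2 mod 1009 = 9
  Delta = 1 * 9 mod 1009 = 9

Answer: 9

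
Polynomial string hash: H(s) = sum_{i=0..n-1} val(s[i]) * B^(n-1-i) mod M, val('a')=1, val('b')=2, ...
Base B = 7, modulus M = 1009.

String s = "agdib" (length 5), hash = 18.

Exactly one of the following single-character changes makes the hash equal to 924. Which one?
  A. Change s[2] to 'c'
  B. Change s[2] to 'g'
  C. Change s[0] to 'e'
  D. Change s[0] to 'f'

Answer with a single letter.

Option A: s[2]='d'->'c', delta=(3-4)*7^2 mod 1009 = 960, hash=18+960 mod 1009 = 978
Option B: s[2]='d'->'g', delta=(7-4)*7^2 mod 1009 = 147, hash=18+147 mod 1009 = 165
Option C: s[0]='a'->'e', delta=(5-1)*7^4 mod 1009 = 523, hash=18+523 mod 1009 = 541
Option D: s[0]='a'->'f', delta=(6-1)*7^4 mod 1009 = 906, hash=18+906 mod 1009 = 924 <-- target

Answer: D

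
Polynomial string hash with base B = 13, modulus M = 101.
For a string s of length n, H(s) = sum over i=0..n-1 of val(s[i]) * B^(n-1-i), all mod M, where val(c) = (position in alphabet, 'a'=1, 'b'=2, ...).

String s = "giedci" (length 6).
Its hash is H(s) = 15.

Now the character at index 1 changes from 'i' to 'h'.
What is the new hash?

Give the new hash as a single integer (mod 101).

val('i') = 9, val('h') = 8
Position k = 1, exponent = n-1-k = 4
B^4 mod M = 13^4 mod 101 = 79
Delta = (8 - 9) * 79 mod 101 = 22
New hash = (15 + 22) mod 101 = 37

Answer: 37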